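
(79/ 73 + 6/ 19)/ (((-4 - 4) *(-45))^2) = 1939/ 179755200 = 0.00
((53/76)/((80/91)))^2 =23261329/36966400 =0.63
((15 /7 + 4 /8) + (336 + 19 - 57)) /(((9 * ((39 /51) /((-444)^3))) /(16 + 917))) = -324627940194912 /91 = -3567340002141.89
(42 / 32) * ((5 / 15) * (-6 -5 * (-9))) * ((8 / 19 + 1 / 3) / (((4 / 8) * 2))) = 3913 / 304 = 12.87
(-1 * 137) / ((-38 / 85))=11645 / 38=306.45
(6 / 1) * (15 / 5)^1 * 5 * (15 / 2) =675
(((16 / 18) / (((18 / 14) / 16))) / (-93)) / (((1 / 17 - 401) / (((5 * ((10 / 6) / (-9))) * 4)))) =-47600 / 43322283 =-0.00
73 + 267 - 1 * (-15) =355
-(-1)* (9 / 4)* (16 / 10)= 18 / 5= 3.60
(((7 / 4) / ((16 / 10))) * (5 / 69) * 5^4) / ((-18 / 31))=-3390625 / 39744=-85.31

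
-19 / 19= -1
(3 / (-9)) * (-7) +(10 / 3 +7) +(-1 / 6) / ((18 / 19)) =1349 / 108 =12.49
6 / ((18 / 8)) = 8 / 3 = 2.67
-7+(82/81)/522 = -147946/21141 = -7.00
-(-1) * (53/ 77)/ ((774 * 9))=53/ 536382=0.00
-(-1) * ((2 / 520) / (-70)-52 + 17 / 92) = -21689873 / 418600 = -51.82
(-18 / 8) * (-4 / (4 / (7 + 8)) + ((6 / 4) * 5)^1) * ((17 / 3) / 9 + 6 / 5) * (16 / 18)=247 / 9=27.44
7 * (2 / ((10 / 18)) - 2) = 56 / 5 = 11.20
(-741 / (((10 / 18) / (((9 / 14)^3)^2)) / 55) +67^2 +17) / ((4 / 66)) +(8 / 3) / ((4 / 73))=-498532594685 / 45177216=-11035.04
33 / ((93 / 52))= 572 / 31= 18.45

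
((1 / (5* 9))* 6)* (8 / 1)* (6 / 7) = 32 / 35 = 0.91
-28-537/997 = -28453/997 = -28.54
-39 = -39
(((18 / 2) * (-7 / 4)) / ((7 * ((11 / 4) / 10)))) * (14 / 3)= -420 / 11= -38.18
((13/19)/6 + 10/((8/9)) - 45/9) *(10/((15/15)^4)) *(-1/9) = -7.07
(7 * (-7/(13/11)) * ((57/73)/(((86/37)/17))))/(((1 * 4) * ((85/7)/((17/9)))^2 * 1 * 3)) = -315637861/661073400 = -0.48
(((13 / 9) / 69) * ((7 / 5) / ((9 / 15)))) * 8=728 / 1863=0.39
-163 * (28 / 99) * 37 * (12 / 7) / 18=-162.45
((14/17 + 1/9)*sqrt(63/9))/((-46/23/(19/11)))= -247*sqrt(7)/306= -2.14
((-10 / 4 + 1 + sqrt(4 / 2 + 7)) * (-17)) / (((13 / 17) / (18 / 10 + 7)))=-293.45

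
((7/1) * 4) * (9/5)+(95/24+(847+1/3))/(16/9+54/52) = 4648317/13180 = 352.68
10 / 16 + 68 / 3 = 559 / 24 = 23.29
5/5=1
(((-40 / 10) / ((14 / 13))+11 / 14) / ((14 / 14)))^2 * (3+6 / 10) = 30.88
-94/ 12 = -47/ 6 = -7.83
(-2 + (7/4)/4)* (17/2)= -425/32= -13.28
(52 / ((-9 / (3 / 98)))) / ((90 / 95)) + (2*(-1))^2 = 5045 / 1323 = 3.81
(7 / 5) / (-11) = -0.13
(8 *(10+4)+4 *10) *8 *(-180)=-218880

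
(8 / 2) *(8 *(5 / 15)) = 32 / 3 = 10.67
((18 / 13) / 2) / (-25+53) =9 / 364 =0.02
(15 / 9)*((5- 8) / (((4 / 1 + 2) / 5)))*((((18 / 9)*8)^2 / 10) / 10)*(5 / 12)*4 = -160 / 9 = -17.78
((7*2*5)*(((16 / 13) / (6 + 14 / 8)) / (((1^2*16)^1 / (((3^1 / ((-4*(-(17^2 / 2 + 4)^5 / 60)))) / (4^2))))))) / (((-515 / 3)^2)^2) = 112 / 3594584289933918470475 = 0.00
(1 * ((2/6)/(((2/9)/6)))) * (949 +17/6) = 17133/2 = 8566.50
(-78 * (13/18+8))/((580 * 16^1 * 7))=-2041/194880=-0.01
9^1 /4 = 9 /4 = 2.25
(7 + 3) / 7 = 10 / 7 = 1.43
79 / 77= 1.03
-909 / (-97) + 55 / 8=12607 / 776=16.25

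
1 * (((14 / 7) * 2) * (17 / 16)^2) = 289 / 64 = 4.52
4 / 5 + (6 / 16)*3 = 77 / 40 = 1.92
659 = 659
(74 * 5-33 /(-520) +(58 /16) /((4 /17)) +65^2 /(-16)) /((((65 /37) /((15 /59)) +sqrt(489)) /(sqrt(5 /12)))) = -551266441 * sqrt(15) /1739737600 +3111385167 * sqrt(815) /22616588800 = 2.70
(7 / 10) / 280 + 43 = 17201 / 400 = 43.00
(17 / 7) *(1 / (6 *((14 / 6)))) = 17 / 98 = 0.17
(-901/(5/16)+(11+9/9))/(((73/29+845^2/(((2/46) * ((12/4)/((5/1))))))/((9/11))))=-5620374/65485023835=-0.00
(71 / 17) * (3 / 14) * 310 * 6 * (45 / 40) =891405 / 476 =1872.70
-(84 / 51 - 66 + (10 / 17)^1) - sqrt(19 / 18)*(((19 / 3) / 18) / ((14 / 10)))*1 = 1084 / 17 - 95*sqrt(38) / 2268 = 63.51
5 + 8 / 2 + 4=13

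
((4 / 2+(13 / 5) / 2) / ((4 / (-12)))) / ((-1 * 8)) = 99 / 80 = 1.24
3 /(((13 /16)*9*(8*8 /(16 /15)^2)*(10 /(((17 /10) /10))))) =136 /1096875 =0.00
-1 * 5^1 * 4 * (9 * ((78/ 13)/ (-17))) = 63.53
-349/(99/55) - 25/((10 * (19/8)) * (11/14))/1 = -367225/1881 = -195.23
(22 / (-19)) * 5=-110 / 19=-5.79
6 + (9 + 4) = 19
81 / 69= 27 / 23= 1.17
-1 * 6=-6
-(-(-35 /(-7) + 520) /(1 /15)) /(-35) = -225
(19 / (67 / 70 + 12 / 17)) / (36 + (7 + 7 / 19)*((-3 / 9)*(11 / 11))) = 644385 / 1891924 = 0.34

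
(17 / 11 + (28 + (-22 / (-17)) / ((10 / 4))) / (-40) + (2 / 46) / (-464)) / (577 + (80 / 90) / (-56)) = 2616437187 / 1813559660000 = 0.00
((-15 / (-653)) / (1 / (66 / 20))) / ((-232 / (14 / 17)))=-693 / 2575432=-0.00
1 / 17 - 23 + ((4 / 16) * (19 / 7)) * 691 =212273 / 476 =445.95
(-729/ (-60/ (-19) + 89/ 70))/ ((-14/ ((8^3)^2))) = 18154782720/ 5891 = 3081782.84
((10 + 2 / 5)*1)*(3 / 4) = 39 / 5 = 7.80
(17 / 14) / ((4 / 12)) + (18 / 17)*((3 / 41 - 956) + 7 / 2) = -9804927 / 9758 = -1004.81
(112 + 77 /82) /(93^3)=343 /2442862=0.00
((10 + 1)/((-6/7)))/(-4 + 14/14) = 77/18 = 4.28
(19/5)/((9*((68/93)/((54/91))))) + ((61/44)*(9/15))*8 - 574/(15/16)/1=-308996111/510510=-605.27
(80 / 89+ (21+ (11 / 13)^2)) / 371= 340150 / 5580211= 0.06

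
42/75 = 14/25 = 0.56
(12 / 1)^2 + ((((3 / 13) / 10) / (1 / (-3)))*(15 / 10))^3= 2530924317 / 17576000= 144.00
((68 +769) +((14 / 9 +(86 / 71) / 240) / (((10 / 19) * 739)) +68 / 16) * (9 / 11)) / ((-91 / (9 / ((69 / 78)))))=-1746327301119 / 18584519800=-93.97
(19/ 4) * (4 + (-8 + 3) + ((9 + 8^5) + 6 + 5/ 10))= 1245735/ 8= 155716.88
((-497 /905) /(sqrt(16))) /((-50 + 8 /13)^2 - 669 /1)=-11999 /154678980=-0.00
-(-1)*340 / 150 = 34 / 15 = 2.27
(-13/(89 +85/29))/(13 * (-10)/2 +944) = -377/2343414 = -0.00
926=926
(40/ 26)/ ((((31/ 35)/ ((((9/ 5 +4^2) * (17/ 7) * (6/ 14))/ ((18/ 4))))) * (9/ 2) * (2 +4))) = 60520/ 228501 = 0.26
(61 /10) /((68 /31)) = 1891 /680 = 2.78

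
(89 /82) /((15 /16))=712 /615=1.16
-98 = -98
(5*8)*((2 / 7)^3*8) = 2560 / 343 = 7.46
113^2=12769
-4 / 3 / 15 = -4 / 45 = -0.09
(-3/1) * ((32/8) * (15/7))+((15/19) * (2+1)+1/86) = -266897/11438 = -23.33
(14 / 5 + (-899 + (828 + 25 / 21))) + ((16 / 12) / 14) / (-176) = -206391 / 3080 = -67.01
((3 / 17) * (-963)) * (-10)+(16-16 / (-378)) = 5511754 / 3213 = 1715.45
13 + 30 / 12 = 31 / 2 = 15.50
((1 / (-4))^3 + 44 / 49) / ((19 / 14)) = 2767 / 4256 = 0.65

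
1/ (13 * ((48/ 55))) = 55/ 624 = 0.09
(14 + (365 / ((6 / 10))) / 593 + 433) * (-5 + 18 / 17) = -53401546 / 30243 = -1765.75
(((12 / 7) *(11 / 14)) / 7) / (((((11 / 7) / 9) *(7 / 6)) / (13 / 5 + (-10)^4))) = 16204212 / 1715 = 9448.52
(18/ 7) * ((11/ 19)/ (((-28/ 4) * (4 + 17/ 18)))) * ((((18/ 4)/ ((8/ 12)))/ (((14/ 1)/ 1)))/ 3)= -8019/ 1160026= -0.01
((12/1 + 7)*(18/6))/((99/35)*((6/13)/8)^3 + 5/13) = 280512960/1895473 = 147.99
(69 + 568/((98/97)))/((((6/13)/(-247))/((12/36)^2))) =-99313019/2646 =-37533.26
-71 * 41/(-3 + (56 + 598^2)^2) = -2911/127920675597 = -0.00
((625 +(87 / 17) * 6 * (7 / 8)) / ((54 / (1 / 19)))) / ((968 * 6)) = 2333 / 21326976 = 0.00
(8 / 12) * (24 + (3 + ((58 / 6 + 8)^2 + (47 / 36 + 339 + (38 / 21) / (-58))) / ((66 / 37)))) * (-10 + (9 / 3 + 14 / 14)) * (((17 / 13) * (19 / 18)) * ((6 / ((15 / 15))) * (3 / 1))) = -2266087573 / 58058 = -39031.44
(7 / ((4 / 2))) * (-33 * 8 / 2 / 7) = -66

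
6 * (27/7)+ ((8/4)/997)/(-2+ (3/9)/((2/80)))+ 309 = 332.14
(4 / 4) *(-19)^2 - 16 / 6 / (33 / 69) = 11729 / 33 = 355.42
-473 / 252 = -1.88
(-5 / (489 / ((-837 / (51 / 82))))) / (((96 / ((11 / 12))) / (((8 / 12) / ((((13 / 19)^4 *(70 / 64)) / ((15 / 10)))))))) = 1822017901 / 3323986302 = 0.55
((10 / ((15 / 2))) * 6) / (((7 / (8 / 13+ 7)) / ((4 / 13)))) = 3168 / 1183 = 2.68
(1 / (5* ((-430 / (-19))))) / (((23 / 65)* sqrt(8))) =247* sqrt(2) / 39560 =0.01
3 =3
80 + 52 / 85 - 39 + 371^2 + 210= 11720872 / 85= 137892.61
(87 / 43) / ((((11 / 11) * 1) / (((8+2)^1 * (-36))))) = -31320 / 43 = -728.37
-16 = -16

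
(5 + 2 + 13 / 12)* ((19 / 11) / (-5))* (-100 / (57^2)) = 485 / 5643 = 0.09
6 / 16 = 3 / 8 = 0.38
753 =753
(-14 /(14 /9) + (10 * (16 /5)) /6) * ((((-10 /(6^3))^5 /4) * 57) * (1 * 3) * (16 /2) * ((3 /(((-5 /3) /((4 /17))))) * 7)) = -914375 /1156415616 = -0.00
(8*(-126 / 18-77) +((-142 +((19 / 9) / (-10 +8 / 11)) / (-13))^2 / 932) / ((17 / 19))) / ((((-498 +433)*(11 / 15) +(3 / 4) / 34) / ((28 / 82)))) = 1461823397748149 / 314852016019203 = 4.64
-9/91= -0.10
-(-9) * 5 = 45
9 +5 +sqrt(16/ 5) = 4 * sqrt(5)/ 5 +14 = 15.79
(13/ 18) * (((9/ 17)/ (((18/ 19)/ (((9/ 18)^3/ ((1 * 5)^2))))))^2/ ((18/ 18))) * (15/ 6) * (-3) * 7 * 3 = -32851/ 36992000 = -0.00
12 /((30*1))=2 /5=0.40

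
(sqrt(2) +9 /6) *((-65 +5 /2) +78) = 31 *sqrt(2) /2 +93 /4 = 45.17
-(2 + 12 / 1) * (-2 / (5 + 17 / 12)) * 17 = 816 / 11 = 74.18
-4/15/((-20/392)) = 392/75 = 5.23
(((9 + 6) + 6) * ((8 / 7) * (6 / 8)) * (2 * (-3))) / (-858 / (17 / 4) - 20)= 459 / 943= 0.49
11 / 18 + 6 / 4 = 19 / 9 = 2.11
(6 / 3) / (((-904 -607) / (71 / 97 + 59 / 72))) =-10835 / 5276412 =-0.00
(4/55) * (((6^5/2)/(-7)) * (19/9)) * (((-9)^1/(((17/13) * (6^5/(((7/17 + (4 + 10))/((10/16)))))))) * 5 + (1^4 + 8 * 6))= -66280816/15895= -4169.92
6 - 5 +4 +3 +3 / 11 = 91 / 11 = 8.27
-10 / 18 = -5 / 9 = -0.56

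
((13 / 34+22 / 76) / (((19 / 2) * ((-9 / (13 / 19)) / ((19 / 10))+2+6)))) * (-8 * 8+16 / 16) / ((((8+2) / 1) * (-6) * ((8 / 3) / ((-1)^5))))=-25389 / 981920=-0.03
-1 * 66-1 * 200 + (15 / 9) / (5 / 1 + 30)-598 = -18143 / 21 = -863.95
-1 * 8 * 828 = -6624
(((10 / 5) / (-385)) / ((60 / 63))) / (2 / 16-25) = 0.00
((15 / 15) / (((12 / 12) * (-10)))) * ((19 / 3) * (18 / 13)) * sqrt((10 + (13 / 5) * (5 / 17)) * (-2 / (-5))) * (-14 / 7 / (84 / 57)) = 1083 * sqrt(31110) / 77350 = 2.47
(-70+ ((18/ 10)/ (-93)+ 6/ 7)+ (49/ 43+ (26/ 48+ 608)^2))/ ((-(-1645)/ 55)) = 12379.34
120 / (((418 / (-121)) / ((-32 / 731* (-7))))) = -147840 / 13889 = -10.64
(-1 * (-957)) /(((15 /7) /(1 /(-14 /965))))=-61567 /2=-30783.50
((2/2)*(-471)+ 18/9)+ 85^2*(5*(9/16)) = 317621/16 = 19851.31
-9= -9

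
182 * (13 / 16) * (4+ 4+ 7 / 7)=10647 / 8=1330.88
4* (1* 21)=84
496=496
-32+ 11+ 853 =832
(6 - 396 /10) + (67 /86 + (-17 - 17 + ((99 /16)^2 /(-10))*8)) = -1340899 /13760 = -97.45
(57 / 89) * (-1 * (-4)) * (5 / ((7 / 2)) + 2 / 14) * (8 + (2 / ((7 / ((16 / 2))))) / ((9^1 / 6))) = 38.34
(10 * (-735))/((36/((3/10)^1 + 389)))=-953785/12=-79482.08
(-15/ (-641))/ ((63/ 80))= 400/ 13461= 0.03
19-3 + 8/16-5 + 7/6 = 38/3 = 12.67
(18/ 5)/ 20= 9/ 50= 0.18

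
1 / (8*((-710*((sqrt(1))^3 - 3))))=1 / 11360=0.00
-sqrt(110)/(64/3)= -0.49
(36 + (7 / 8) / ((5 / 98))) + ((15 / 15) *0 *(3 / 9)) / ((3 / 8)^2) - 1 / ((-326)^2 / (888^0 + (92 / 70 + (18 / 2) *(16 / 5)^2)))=247120778 / 4649575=53.15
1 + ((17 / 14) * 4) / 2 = 24 / 7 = 3.43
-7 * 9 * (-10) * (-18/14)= -810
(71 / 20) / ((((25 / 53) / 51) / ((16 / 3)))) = 255884 / 125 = 2047.07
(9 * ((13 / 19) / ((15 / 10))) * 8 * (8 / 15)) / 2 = 832 / 95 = 8.76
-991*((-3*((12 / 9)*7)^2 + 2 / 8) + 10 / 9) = 9274769 / 36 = 257632.47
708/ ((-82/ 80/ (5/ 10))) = -14160/ 41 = -345.37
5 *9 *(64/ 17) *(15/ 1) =43200/ 17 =2541.18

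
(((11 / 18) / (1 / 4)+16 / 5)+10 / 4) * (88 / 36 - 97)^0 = 733 / 90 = 8.14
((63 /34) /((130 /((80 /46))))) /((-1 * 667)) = -126 /3390361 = -0.00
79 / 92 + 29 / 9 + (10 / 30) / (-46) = 3373 / 828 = 4.07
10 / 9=1.11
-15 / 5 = -3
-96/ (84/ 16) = -128/ 7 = -18.29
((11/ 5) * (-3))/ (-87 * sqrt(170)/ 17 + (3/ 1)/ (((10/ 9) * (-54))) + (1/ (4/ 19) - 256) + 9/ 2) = 0.02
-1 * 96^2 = -9216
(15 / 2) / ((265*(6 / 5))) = 5 / 212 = 0.02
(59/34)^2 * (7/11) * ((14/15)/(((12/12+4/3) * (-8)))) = -24367/254320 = -0.10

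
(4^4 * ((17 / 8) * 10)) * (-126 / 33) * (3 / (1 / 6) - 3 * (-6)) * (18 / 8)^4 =-210804930 / 11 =-19164084.55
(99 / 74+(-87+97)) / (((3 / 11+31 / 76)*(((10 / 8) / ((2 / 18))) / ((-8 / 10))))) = -5611232 / 4736925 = -1.18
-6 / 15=-2 / 5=-0.40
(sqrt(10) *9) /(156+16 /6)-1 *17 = -17+27 *sqrt(10) /476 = -16.82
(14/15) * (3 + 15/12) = 119/30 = 3.97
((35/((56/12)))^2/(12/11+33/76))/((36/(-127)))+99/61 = -1598927/12444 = -128.49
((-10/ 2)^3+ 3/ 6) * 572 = -71214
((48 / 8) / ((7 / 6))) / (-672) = -3 / 392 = -0.01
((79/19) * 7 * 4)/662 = 0.18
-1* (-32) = 32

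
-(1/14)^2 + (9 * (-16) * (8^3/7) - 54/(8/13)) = -520396/49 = -10620.33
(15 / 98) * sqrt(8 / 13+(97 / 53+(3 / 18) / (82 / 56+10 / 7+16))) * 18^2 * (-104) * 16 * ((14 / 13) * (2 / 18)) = -23040 * sqrt(5547292647) / 110929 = -15469.56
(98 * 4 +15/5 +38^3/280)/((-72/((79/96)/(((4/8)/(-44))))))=594.39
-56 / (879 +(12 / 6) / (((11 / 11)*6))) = -84 / 1319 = -0.06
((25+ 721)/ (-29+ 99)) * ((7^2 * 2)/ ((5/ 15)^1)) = 15666/ 5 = 3133.20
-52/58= -26/29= -0.90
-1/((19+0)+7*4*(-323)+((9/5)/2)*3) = 10/90223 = 0.00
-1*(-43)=43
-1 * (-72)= 72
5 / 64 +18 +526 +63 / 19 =665631 / 1216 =547.39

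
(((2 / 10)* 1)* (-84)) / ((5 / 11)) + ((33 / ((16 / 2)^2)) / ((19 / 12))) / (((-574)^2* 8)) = -740387921493 / 20032140800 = -36.96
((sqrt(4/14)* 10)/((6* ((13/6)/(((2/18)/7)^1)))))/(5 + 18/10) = 25* sqrt(14)/97461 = 0.00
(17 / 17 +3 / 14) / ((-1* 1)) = -17 / 14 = -1.21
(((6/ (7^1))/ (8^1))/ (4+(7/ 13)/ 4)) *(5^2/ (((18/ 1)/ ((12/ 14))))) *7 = 65/ 301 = 0.22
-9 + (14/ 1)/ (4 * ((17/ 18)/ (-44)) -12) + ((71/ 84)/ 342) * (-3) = -232952887/ 22915368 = -10.17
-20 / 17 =-1.18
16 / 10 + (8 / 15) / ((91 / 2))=440 / 273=1.61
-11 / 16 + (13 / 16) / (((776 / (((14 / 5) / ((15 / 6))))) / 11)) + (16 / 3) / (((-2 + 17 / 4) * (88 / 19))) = -3752453 / 23047200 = -0.16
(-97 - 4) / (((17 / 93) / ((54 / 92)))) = -253611 / 782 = -324.31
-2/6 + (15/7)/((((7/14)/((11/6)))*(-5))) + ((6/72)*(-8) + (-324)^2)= 734814/7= 104973.43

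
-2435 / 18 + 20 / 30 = -2423 / 18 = -134.61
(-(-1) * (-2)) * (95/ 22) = -95/ 11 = -8.64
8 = 8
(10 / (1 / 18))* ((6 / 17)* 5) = 5400 / 17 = 317.65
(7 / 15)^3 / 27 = 343 / 91125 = 0.00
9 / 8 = 1.12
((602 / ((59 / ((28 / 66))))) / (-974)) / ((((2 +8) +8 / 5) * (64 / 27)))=-94815 / 586612928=-0.00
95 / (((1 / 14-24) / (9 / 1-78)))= 18354 / 67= 273.94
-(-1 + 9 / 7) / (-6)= 1 / 21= 0.05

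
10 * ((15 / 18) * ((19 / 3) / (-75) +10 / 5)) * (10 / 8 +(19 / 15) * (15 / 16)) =5603 / 144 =38.91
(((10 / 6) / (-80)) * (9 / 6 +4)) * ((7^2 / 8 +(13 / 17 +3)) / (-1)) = 14795 / 13056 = 1.13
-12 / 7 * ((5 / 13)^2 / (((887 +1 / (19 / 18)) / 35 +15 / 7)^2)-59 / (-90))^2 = -2786768821612975455280249 / 3780418128833369258726400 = -0.74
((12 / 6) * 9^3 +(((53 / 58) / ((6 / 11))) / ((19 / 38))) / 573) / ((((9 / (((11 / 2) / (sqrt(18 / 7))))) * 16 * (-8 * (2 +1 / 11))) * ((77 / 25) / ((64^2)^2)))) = -654961495654400 * sqrt(14) / 216702297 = -11308793.46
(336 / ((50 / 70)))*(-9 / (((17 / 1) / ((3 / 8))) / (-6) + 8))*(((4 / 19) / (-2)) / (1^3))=95256 / 95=1002.69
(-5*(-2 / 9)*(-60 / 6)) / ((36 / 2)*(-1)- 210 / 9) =25 / 93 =0.27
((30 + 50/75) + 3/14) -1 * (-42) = 3061/42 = 72.88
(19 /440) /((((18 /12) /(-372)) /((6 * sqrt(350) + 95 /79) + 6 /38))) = -3534 * sqrt(14) /11-63302 /4345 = -1216.66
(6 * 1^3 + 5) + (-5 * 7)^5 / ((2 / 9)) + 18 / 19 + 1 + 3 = -236348421.55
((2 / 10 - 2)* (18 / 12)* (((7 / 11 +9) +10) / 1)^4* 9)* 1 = -264479053824 / 73205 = -3612855.05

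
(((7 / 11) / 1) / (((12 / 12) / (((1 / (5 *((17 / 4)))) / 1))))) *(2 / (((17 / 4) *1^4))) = 224 / 15895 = 0.01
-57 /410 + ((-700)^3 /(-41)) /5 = 685999943 /410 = 1673170.59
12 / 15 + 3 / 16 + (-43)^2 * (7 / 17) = 1036783 / 1360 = 762.34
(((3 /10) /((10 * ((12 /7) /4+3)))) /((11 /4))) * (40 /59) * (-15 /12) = -7 /2596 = -0.00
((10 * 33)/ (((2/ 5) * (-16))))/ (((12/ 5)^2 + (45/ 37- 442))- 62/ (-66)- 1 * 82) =0.10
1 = 1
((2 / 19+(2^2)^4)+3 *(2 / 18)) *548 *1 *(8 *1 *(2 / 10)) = 224845.36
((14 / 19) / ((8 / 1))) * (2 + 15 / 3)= 49 / 76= 0.64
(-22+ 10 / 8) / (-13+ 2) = 83 / 44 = 1.89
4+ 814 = 818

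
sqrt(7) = 2.65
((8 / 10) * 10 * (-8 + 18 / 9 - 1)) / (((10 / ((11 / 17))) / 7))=-2156 / 85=-25.36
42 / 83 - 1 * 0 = 42 / 83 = 0.51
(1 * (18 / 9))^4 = 16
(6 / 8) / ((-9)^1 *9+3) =-0.01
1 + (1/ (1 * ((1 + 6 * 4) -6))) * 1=20/ 19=1.05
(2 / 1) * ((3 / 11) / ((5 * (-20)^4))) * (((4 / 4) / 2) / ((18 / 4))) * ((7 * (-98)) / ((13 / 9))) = -1029 / 28600000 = -0.00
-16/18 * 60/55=-32/33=-0.97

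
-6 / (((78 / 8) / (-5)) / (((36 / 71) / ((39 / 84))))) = 40320 / 11999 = 3.36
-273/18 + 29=83/6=13.83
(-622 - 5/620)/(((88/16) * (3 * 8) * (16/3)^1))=-77129/87296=-0.88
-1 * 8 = -8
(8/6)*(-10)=-40/3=-13.33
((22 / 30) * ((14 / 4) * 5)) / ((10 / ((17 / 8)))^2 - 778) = -3179 / 187236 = -0.02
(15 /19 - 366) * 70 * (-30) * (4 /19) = 58287600 /361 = 161461.50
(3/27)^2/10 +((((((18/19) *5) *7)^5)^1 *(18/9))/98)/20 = 82027920826099/2005640190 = 40898.62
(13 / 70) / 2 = 13 / 140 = 0.09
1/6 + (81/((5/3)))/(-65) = -1133/1950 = -0.58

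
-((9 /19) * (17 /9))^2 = -289 /361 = -0.80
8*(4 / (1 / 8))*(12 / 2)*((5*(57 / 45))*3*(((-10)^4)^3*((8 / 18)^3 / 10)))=62259200000000000 / 243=256210699588477.37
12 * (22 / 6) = 44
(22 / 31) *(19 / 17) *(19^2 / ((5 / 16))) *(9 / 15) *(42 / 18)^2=118304032 / 39525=2993.14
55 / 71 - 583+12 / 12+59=-37078 / 71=-522.23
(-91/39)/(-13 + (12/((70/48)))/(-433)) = 106085/591909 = 0.18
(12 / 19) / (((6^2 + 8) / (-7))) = -21 / 209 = -0.10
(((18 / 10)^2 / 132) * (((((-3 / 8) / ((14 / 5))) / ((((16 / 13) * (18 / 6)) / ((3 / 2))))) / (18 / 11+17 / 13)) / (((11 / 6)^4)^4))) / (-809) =18856530040608 / 547749039057646255999015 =0.00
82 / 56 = 1.46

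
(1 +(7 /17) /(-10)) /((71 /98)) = 7987 /6035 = 1.32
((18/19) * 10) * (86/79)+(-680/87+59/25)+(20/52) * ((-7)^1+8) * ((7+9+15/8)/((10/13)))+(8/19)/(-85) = 12245030381/887991600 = 13.79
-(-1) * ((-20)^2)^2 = 160000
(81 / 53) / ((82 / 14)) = 567 / 2173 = 0.26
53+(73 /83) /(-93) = 409034 /7719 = 52.99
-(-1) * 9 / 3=3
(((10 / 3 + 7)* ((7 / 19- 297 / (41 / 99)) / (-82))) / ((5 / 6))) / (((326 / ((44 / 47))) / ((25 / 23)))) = 1904041700 / 5627747617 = 0.34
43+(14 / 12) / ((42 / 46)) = 797 / 18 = 44.28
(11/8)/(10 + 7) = 11/136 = 0.08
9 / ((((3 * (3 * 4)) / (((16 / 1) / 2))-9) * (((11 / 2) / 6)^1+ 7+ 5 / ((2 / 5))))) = -24 / 245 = -0.10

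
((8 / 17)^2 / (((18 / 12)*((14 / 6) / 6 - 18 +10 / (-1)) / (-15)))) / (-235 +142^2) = 0.00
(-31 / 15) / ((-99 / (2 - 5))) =-31 / 495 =-0.06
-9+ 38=29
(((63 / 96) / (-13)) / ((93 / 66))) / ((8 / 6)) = -693 / 25792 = -0.03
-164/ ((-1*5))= 164/ 5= 32.80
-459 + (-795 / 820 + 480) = 3285 / 164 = 20.03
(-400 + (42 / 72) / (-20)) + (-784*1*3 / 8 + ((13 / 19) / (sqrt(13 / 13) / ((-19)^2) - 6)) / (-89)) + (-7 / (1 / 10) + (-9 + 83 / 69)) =-164185883609 / 212724240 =-771.82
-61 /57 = -1.07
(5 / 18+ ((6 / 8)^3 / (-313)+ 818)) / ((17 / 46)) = 3393084683 / 1532448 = 2214.16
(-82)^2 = 6724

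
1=1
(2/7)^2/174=2/4263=0.00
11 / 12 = 0.92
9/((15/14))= 42/5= 8.40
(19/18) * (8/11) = 76/99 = 0.77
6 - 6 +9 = 9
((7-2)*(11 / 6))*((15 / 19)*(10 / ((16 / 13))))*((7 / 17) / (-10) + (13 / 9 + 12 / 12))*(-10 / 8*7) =-460084625 / 372096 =-1236.47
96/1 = 96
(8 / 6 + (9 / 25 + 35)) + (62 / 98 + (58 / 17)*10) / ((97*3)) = 223088027 / 6060075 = 36.81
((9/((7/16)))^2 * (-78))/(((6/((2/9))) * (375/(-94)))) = 1876992/6125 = 306.45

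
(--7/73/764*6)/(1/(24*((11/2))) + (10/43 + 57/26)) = 774774/2502559355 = 0.00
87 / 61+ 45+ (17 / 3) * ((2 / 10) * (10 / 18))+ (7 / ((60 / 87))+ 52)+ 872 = 32320921 / 32940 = 981.21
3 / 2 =1.50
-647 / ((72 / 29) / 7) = -1824.18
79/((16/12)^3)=2133/64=33.33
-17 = -17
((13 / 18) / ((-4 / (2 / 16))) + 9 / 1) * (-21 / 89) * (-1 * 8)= 36197 / 2136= 16.95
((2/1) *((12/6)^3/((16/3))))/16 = 0.19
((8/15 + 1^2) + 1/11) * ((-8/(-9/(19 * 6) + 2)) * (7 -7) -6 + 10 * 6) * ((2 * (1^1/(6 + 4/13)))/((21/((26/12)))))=45292/15785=2.87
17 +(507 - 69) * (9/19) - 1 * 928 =-13367/19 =-703.53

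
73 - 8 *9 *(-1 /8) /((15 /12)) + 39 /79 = 31874 /395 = 80.69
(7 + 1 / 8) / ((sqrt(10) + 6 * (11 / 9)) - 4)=171 / 8 - 513 * sqrt(10) / 80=1.10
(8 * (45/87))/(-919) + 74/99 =1960294/2638449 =0.74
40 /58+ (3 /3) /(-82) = 1611 /2378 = 0.68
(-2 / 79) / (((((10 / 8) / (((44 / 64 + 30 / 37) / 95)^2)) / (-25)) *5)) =786769 / 31234008800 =0.00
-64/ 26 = -2.46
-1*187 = -187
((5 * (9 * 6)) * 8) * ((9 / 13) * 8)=155520 / 13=11963.08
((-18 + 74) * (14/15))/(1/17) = 13328/15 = 888.53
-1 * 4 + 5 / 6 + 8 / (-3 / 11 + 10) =-1505 / 642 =-2.34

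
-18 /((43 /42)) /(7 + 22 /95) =-23940 /9847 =-2.43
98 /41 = 2.39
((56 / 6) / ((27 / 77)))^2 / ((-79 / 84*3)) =-130153408 / 518319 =-251.11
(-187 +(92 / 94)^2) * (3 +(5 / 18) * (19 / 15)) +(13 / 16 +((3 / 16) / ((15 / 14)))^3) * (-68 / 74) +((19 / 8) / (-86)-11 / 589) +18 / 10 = -41240954075045433 / 66241654112000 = -622.58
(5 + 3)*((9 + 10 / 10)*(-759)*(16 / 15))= -64768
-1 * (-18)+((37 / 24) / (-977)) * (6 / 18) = 1266155 / 70344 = 18.00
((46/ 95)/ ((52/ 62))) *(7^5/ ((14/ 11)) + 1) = 18832469/ 2470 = 7624.48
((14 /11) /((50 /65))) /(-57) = -91 /3135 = -0.03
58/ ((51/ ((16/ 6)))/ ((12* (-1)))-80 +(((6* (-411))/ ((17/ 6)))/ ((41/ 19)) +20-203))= -1293632/ 14897467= -0.09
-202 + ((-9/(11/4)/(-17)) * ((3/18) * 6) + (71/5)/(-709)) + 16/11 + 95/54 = -198.61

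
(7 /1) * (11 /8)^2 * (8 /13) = 847 /104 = 8.14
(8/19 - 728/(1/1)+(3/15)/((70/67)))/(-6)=4837127/39900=121.23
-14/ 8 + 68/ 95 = -393/ 380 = -1.03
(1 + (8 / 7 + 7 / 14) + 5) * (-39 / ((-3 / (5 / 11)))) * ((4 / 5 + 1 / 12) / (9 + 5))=73723 / 25872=2.85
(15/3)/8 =5/8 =0.62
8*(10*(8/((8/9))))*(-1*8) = -5760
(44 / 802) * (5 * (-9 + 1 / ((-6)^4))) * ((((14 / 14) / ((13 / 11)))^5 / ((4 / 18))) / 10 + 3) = -1014671004809 / 128639657952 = -7.89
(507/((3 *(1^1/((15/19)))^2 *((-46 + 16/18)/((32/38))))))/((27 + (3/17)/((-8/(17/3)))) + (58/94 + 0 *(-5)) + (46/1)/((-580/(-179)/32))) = -1715688000/420381614527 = -0.00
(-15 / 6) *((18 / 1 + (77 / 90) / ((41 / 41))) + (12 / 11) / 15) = -18739 / 396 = -47.32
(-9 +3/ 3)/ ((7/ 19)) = -152/ 7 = -21.71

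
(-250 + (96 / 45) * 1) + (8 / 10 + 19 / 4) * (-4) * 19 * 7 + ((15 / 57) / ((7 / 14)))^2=-17329027 / 5415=-3200.19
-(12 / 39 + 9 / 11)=-161 / 143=-1.13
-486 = -486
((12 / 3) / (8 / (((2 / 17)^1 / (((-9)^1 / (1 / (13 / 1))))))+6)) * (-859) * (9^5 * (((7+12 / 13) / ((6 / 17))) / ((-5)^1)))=-9868459149 / 86125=-114582.98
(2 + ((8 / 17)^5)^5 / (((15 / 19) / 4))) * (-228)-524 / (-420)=-275541692894657184441237414226740821 / 605915878296582249788654849060985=-454.75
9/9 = 1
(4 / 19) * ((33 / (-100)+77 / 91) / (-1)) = -0.11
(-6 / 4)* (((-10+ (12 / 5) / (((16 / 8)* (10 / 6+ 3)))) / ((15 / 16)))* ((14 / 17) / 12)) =1364 / 1275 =1.07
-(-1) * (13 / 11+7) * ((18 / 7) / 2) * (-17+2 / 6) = -13500 / 77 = -175.32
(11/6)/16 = 11/96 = 0.11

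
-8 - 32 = -40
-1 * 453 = -453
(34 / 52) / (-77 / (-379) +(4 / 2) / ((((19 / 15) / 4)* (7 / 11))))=856919 / 13273546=0.06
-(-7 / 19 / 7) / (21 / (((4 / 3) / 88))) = 1 / 26334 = 0.00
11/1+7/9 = 106/9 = 11.78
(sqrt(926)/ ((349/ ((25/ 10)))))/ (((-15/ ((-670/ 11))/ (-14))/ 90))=-140700 * sqrt(926)/ 3839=-1115.27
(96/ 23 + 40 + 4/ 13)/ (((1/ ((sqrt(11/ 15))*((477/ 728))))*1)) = 15105*sqrt(165)/ 7774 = 24.96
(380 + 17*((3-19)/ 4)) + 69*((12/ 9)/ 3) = 1028/ 3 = 342.67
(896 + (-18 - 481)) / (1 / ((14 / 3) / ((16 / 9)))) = 8337 / 8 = 1042.12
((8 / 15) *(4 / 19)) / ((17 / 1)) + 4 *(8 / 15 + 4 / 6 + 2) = 62048 / 4845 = 12.81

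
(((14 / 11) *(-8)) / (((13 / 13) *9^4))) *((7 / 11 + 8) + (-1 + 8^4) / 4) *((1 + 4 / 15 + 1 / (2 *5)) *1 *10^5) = -521479000000 / 2381643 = -218957.67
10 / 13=0.77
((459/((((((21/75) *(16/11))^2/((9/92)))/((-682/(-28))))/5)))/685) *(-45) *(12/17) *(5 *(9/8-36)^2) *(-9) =2963334853696078125/35415425024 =83673564.60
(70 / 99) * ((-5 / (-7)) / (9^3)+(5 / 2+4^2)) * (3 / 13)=944105 / 312741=3.02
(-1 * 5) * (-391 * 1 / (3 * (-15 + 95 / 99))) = -46.41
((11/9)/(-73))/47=-0.00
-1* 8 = -8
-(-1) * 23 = 23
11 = 11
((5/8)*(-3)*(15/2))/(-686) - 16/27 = -169541/296352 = -0.57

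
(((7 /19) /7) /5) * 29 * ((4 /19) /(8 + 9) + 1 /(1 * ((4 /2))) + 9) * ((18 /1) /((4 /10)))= 1603845 /12274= 130.67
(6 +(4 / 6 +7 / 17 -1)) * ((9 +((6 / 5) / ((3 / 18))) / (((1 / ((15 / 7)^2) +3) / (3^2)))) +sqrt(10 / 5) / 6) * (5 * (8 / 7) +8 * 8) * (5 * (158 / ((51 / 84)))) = 239022400 * sqrt(2) / 2601 +840402758400 / 52309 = 16196082.73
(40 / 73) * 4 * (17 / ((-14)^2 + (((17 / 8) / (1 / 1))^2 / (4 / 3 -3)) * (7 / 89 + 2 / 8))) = 0.19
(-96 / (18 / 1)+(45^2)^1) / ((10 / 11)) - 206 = 60469 / 30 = 2015.63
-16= -16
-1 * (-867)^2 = -751689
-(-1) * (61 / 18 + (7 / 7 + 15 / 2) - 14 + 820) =7361 / 9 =817.89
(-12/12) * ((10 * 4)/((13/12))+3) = -519/13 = -39.92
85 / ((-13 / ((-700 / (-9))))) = -59500 / 117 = -508.55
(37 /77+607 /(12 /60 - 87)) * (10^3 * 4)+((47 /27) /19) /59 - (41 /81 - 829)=-5466618047117 /216741987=-25221.78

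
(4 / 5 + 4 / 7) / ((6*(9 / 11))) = 88 / 315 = 0.28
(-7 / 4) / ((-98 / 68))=17 / 14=1.21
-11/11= -1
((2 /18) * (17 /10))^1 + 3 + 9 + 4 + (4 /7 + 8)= 15599 /630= 24.76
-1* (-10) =10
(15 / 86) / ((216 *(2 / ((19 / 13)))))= 95 / 160992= 0.00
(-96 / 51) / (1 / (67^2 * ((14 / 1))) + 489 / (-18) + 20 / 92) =34690992 / 496663789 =0.07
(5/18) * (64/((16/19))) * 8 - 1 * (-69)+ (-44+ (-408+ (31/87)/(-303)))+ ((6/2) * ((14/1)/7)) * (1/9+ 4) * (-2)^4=4759594/26361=180.55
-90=-90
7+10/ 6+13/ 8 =247/ 24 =10.29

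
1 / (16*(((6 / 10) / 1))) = 5 / 48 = 0.10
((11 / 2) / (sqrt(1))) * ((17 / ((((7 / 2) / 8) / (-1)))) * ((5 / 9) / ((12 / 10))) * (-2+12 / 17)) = 24200 / 189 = 128.04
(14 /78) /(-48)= -7 /1872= -0.00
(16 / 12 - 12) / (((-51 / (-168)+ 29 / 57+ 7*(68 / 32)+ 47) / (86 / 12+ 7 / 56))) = -372400 / 300147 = -1.24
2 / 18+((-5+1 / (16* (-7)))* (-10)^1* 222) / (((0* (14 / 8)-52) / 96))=-16813079 / 819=-20528.79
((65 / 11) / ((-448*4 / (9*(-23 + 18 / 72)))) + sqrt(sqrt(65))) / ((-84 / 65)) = -2.72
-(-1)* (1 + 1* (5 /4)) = 9 /4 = 2.25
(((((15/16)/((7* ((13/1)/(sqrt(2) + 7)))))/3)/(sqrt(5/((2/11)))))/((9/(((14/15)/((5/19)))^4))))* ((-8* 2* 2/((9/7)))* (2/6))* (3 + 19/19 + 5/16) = 14393433166* sqrt(110)* (-7 - sqrt(2))/366493359375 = -3.47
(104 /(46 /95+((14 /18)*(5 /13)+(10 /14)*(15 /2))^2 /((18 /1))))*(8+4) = 5725830539520 /10376381807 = 551.81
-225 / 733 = -0.31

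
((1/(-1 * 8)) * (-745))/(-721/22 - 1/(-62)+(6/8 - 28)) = -254045/163698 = -1.55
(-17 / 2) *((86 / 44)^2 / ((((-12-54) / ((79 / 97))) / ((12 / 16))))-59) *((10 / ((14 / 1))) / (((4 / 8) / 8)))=20731507395 / 3614996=5734.86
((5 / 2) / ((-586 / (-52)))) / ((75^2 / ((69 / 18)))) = 299 / 1977750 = 0.00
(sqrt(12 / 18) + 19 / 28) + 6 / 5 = sqrt(6) / 3 + 263 / 140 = 2.70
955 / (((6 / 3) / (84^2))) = 3369240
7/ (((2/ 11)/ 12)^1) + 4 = 466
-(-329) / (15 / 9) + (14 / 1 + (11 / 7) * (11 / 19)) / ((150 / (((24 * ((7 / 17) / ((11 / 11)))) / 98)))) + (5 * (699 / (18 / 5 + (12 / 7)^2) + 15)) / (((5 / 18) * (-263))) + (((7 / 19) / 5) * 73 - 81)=1050687042982 / 9261564725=113.45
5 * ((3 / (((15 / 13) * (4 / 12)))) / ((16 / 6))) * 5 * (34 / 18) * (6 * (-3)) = -9945 / 4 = -2486.25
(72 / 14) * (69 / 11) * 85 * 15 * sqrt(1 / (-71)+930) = 3167100 * sqrt(4688059) / 5467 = 1254322.57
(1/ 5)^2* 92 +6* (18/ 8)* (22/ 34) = 10553/ 850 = 12.42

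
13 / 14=0.93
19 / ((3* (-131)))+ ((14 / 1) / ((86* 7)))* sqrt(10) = -19 / 393+ sqrt(10) / 43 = 0.03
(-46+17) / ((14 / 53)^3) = -4317433 / 2744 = -1573.41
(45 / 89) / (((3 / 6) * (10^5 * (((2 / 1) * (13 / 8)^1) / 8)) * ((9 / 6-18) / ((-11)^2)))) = -132 / 723125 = -0.00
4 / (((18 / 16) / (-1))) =-32 / 9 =-3.56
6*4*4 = 96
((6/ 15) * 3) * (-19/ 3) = -38/ 5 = -7.60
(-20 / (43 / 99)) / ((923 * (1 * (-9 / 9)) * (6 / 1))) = 330 / 39689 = 0.01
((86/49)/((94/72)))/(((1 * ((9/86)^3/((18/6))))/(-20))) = -4376065280/62181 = -70376.24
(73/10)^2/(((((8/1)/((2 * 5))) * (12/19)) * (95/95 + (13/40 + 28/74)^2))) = 693063095/9822243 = 70.56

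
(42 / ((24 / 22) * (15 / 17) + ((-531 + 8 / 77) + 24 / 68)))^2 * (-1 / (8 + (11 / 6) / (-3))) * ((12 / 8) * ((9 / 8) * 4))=-52463361258 / 9130551741979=-0.01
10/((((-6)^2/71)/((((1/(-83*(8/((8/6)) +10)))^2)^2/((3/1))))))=355/167952340353024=0.00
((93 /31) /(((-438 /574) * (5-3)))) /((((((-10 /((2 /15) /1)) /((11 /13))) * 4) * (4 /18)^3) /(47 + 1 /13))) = 23.78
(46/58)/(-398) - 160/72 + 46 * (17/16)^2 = 330451525/6648192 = 49.71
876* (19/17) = 979.06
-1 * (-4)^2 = -16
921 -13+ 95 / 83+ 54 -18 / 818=963.12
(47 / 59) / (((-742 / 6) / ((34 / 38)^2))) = -40749 / 7901929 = -0.01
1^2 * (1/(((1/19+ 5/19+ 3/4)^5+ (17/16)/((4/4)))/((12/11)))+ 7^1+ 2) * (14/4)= 4496264749893/135977162486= 33.07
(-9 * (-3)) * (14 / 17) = 378 / 17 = 22.24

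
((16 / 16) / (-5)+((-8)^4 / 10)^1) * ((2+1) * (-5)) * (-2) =12282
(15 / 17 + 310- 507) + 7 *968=111858 / 17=6579.88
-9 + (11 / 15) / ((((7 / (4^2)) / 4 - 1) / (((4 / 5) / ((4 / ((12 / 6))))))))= -9.33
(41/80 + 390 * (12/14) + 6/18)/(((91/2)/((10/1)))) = 563021/7644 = 73.66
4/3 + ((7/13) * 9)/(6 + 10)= 1021/624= 1.64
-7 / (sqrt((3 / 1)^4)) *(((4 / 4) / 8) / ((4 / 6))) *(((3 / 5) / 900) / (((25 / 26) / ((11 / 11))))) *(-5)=91 / 180000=0.00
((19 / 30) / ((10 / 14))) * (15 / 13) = 133 / 130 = 1.02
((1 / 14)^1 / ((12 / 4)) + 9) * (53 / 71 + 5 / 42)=978199 / 125244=7.81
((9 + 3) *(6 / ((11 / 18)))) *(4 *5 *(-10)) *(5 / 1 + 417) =-109382400 / 11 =-9943854.55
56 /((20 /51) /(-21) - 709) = -59976 /759359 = -0.08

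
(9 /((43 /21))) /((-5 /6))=-1134 /215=-5.27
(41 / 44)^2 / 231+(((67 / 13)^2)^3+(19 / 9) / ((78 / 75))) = 121376477342020099 / 6475878641232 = 18742.86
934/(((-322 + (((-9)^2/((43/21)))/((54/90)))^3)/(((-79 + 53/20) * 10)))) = -56697157263/22759931621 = -2.49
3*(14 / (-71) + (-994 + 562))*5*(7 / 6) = -7563.45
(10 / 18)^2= 25 / 81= 0.31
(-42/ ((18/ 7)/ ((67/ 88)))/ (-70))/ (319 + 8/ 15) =469/ 843568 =0.00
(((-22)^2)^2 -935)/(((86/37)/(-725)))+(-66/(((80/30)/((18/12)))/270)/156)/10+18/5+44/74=-240840009928627/3309280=-72777162.99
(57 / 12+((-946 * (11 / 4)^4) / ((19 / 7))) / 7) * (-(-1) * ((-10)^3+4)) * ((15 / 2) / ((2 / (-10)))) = -129112245675 / 1216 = -106177833.61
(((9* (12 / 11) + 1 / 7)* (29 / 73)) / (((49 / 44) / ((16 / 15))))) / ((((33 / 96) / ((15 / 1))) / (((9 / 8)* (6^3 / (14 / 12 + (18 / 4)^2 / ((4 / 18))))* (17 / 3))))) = 1505457487872 / 610075235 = 2467.66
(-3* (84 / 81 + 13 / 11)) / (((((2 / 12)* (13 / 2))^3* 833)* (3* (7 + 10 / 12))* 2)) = -126528 / 946162217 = -0.00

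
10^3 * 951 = 951000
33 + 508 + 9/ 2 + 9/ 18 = 546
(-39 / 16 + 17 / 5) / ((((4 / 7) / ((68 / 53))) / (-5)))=-9163 / 848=-10.81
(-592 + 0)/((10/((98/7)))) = -4144/5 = -828.80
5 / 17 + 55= 940 / 17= 55.29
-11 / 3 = -3.67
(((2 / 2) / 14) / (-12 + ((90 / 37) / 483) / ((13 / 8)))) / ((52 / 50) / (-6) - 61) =7475 / 76801632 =0.00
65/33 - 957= -31516/33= -955.03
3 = 3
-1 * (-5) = 5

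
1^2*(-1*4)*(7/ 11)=-28/ 11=-2.55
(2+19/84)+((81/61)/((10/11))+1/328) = 3.69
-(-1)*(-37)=-37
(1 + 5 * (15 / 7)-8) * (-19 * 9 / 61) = -4446 / 427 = -10.41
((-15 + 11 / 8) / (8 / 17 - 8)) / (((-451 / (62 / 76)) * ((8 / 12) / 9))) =-1550961 / 35098624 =-0.04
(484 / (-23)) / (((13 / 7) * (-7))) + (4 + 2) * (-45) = -80246 / 299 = -268.38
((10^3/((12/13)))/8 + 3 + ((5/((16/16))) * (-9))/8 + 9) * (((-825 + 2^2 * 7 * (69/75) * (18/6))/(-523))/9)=7068031/313800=22.52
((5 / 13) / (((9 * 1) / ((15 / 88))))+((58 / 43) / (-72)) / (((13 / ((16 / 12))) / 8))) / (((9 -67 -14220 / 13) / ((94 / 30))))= 504827 / 22947954480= 0.00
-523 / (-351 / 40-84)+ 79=314089 / 3711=84.64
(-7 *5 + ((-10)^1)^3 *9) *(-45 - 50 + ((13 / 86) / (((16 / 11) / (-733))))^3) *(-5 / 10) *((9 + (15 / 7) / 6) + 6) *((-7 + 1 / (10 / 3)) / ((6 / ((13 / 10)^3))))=102130420132636837855849 / 1357171916800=75252382449.41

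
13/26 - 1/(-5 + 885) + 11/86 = 23717/37840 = 0.63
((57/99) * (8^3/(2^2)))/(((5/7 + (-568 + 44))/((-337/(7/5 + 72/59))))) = 1692440960/93439467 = 18.11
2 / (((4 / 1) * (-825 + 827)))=1 / 4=0.25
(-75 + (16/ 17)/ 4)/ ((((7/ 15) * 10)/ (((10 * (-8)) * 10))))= 1525200/ 119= 12816.81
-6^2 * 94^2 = -318096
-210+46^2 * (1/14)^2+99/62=-600331/3038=-197.61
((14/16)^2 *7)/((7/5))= 245/64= 3.83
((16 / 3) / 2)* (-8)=-64 / 3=-21.33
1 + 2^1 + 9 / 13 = 48 / 13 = 3.69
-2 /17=-0.12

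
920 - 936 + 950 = 934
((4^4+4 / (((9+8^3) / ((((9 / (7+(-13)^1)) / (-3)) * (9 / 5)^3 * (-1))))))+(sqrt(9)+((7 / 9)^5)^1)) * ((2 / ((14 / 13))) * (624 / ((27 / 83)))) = 223760968251357056 / 242270665875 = 923599.10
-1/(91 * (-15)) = 1/1365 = 0.00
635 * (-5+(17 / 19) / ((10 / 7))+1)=-81407 / 38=-2142.29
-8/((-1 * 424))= 0.02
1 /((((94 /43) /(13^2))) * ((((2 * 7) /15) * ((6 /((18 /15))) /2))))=21801 /658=33.13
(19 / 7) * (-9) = -171 / 7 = -24.43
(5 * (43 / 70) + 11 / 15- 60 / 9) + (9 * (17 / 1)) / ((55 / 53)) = 333967 / 2310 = 144.57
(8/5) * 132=1056/5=211.20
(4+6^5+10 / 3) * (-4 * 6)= -186800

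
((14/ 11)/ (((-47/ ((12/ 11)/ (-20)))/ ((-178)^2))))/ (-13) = -1330728/ 369655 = -3.60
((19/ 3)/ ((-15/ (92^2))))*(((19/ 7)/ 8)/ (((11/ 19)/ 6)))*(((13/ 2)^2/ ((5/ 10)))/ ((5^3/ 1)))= -1226402918/ 144375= -8494.57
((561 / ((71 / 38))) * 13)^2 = 76803253956 / 5041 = 15235717.90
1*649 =649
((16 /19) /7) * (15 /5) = 48 /133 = 0.36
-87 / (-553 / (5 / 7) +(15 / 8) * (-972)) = 870 / 25967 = 0.03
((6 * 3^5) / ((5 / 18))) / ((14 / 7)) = 13122 / 5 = 2624.40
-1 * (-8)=8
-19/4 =-4.75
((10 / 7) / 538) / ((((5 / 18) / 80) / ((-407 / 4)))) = -146520 / 1883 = -77.81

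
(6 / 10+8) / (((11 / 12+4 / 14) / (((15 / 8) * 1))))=2709 / 202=13.41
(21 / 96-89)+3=-2745 / 32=-85.78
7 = 7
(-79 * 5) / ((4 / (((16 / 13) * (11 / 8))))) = -4345 / 26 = -167.12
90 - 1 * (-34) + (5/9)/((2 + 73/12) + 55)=281624/2271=124.01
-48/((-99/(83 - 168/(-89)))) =120880/2937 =41.16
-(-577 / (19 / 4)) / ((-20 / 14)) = -8078 / 95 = -85.03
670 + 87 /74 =49667 /74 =671.18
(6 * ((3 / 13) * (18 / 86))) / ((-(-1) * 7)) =162 / 3913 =0.04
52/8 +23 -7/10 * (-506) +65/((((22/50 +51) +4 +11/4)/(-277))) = 4322503/58190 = 74.28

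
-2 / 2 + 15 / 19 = -4 / 19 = -0.21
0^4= 0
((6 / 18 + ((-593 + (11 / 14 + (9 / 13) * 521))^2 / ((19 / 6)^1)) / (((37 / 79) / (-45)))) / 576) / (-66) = 56807967331069 / 1327870672128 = 42.78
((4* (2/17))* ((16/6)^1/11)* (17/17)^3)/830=32/232815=0.00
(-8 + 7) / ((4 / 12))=-3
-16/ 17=-0.94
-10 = -10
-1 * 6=-6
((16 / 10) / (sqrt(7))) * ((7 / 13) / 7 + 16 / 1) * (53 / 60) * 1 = 22154 * sqrt(7) / 6825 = 8.59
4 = 4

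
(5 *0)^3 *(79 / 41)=0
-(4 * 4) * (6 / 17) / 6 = -16 / 17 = -0.94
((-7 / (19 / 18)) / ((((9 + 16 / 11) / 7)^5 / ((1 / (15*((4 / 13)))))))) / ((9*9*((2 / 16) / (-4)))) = 3941077732592 / 51591311859375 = 0.08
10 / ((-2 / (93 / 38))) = -465 / 38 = -12.24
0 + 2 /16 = 1 /8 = 0.12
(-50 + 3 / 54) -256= -5507 / 18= -305.94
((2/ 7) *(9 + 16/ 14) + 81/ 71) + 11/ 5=108524/ 17395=6.24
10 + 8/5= 58/5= 11.60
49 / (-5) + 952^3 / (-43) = -4314009147 / 215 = -20065158.82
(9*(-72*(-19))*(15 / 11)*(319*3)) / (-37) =-16067160 / 37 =-434247.57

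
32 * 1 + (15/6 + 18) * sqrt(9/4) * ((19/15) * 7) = 6093/20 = 304.65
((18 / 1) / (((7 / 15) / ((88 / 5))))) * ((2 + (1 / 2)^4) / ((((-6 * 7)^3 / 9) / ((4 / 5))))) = -0.14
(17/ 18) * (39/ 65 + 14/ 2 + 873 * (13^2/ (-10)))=-2506837/ 180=-13926.87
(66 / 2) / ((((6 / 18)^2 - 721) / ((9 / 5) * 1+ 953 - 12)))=-43.16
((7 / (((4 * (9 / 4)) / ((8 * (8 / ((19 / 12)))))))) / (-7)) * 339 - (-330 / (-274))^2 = -543466907 / 356611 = -1523.98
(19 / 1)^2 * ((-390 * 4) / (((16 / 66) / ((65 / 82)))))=-1841430.18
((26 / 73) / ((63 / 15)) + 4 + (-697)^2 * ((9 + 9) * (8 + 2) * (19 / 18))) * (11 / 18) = 778258765306 / 13797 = 56407825.27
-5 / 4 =-1.25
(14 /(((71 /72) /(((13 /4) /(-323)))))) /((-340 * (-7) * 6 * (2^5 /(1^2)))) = -0.00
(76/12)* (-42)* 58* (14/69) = -3130.32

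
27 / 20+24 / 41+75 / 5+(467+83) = 464887 / 820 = 566.94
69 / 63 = 23 / 21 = 1.10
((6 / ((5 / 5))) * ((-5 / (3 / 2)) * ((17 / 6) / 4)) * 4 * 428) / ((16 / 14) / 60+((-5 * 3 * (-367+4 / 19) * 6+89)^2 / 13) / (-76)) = 69868517600 / 3194556031213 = 0.02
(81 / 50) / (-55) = -81 / 2750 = -0.03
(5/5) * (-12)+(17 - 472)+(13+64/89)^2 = -2208266/7921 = -278.79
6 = 6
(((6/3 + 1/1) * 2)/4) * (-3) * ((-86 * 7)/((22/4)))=5418/11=492.55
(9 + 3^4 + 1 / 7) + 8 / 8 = 91.14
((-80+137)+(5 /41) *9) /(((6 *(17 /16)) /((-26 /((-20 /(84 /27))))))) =1156064 /31365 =36.86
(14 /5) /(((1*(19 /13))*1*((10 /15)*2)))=1.44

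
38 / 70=19 / 35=0.54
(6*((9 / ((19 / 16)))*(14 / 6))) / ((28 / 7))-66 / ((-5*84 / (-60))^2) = 23442 / 931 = 25.18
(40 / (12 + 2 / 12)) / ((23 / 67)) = 16080 / 1679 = 9.58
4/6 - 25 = -73/3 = -24.33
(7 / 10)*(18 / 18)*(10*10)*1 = 70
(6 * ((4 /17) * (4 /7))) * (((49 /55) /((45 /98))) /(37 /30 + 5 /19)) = 834176 /797555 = 1.05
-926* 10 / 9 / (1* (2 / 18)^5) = -60754860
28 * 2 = 56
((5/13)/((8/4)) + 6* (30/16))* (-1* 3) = -1785/52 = -34.33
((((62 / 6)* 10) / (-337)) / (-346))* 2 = 310 / 174903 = 0.00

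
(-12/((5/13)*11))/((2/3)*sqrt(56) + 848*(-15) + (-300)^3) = 117*sqrt(14)/22574692855637230 + 33862374/322495612223389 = 0.00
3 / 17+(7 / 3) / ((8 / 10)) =631 / 204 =3.09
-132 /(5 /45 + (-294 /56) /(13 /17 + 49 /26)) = 70.57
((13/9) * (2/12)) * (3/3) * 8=52/27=1.93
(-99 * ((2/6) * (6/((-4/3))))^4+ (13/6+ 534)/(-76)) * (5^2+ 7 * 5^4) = -127467175/57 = -2236266.23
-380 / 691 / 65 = -76 / 8983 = -0.01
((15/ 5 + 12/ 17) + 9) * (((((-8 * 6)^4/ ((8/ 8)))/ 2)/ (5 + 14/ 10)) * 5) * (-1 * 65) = -29113344000/ 17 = -1712549647.06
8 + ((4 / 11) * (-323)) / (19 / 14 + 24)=13152 / 3905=3.37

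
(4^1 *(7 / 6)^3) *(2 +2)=686 / 27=25.41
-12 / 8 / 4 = -3 / 8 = -0.38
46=46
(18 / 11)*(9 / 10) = 81 / 55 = 1.47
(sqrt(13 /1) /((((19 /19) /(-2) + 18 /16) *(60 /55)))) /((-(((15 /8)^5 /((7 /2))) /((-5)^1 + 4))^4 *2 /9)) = -1903113116135714717696 *sqrt(13) /554209455013275146484375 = -0.01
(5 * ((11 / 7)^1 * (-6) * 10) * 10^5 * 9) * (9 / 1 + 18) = -11455714285.71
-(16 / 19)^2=-256 / 361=-0.71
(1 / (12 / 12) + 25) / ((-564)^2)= 13 / 159048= 0.00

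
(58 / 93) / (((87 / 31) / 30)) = 20 / 3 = 6.67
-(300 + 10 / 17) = -5110 / 17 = -300.59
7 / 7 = 1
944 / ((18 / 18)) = 944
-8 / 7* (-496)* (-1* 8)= -31744 / 7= -4534.86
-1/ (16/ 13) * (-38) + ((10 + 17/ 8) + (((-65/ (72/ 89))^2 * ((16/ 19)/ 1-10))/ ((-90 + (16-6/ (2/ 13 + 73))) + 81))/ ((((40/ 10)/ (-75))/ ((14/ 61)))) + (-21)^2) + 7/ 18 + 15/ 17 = 54550068905911/ 1464011712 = 37260.68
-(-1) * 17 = 17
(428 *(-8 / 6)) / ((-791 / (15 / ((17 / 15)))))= 128400 / 13447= 9.55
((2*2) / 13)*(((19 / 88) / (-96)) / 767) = -19 / 21058752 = -0.00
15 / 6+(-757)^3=-867596181 / 2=-433798090.50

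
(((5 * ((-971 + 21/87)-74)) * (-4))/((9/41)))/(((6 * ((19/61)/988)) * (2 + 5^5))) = 39403154960/2448441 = 16093.16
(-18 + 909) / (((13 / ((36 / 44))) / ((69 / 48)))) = 16767 / 208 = 80.61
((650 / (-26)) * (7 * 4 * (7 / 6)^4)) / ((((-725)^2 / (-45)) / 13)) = 218491 / 151380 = 1.44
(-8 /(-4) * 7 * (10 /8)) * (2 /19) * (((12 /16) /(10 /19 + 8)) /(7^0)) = 35 /216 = 0.16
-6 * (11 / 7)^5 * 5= -4831530 / 16807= -287.47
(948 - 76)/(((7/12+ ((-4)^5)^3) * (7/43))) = -4128/827470763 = -0.00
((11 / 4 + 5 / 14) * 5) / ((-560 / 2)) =-87 / 1568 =-0.06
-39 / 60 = -13 / 20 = -0.65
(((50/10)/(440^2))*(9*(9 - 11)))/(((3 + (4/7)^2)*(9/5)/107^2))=-561001/631136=-0.89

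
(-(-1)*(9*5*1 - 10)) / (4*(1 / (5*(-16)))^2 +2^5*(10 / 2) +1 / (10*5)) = 56000 / 256033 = 0.22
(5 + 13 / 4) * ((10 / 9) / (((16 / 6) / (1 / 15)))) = 11 / 48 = 0.23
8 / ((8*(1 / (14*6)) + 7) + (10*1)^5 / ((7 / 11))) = 168 / 3300149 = 0.00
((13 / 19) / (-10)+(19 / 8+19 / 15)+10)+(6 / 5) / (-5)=151999 / 11400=13.33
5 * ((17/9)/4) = 85/36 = 2.36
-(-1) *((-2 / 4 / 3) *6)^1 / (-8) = 1 / 8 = 0.12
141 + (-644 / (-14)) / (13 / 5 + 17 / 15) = 4293 / 28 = 153.32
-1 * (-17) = 17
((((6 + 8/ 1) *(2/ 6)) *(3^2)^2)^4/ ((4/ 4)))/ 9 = 2268426384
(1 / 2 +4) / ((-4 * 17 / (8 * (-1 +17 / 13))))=-36 / 221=-0.16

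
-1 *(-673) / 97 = 673 / 97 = 6.94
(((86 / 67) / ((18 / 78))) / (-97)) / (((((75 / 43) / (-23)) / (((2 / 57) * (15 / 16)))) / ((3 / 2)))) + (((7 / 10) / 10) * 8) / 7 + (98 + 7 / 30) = 2428887161 / 24696200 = 98.35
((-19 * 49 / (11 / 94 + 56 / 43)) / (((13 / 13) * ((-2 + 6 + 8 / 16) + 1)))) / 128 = -1881551 / 2019424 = -0.93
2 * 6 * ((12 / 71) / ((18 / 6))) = 48 / 71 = 0.68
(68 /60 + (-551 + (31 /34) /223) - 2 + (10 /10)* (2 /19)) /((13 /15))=-1192275829 /1872754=-636.64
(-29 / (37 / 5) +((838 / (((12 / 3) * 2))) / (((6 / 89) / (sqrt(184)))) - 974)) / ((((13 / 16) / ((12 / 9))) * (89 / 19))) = -14666176 / 42809 +127376 * sqrt(46) / 117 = 7041.22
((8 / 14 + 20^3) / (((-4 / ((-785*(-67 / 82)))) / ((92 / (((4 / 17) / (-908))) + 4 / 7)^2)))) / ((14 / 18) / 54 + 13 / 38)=-5249564692967786076465840 / 11573849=-453571209799590963.77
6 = 6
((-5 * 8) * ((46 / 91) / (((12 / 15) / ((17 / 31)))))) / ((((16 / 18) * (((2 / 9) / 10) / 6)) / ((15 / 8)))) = -178149375 / 22568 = -7893.89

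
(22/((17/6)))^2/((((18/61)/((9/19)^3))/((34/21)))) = 28697328/816221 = 35.16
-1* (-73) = 73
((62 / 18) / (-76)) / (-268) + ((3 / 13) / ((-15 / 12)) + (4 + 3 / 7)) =353989577 / 83406960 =4.24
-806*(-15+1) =11284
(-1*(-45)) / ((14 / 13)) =585 / 14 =41.79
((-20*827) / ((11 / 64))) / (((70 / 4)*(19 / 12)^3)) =-1385.38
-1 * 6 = -6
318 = 318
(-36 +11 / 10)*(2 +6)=-1396 / 5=-279.20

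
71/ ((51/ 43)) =59.86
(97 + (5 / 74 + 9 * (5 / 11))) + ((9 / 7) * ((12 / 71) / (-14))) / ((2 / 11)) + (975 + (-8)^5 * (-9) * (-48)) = -40084779651167 / 2831906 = -14154699.93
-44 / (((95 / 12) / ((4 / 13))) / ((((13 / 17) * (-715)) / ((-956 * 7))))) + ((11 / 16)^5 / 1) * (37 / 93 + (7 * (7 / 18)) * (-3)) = -140482228593949 / 105392891756544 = -1.33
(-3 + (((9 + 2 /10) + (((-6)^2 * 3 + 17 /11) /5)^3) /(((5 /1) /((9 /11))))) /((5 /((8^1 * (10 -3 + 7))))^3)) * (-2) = -1771443878186274 /45753125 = -38717440.14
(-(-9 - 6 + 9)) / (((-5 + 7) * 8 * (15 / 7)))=7 / 40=0.18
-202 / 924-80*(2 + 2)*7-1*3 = -1036367 / 462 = -2243.22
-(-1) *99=99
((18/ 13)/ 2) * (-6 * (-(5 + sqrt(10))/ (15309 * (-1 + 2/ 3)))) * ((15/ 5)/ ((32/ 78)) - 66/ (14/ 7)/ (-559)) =-109885/ 3662568 - 21977 * sqrt(10)/ 3662568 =-0.05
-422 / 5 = -84.40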